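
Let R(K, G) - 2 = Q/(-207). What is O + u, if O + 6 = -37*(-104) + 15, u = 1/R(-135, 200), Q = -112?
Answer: 2028989/526 ≈ 3857.4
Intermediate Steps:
R(K, G) = 526/207 (R(K, G) = 2 - 112/(-207) = 2 - 112*(-1/207) = 2 + 112/207 = 526/207)
u = 207/526 (u = 1/(526/207) = 207/526 ≈ 0.39354)
O = 3857 (O = -6 + (-37*(-104) + 15) = -6 + (3848 + 15) = -6 + 3863 = 3857)
O + u = 3857 + 207/526 = 2028989/526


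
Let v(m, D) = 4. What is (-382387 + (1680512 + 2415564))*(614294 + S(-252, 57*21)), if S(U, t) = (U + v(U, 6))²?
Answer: 2509703598822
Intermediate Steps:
S(U, t) = (4 + U)² (S(U, t) = (U + 4)² = (4 + U)²)
(-382387 + (1680512 + 2415564))*(614294 + S(-252, 57*21)) = (-382387 + (1680512 + 2415564))*(614294 + (4 - 252)²) = (-382387 + 4096076)*(614294 + (-248)²) = 3713689*(614294 + 61504) = 3713689*675798 = 2509703598822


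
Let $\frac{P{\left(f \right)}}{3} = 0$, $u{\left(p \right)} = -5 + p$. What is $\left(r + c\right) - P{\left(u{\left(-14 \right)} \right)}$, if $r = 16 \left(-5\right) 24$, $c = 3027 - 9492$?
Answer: $-8385$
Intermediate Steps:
$P{\left(f \right)} = 0$ ($P{\left(f \right)} = 3 \cdot 0 = 0$)
$c = -6465$
$r = -1920$ ($r = \left(-80\right) 24 = -1920$)
$\left(r + c\right) - P{\left(u{\left(-14 \right)} \right)} = \left(-1920 - 6465\right) - 0 = -8385 + 0 = -8385$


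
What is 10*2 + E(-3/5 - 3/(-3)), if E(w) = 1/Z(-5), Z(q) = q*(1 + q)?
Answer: 401/20 ≈ 20.050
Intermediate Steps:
E(w) = 1/20 (E(w) = 1/(-5*(1 - 5)) = 1/(-5*(-4)) = 1/20)
10*2 + E(-3/5 - 3/(-3)) = 10*2 + 1/20 = 20 + 1/20 = 401/20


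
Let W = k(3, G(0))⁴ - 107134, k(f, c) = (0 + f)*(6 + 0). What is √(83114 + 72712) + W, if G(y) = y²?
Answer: -2158 + 3*√17314 ≈ -1763.3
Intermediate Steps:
k(f, c) = 6*f (k(f, c) = f*6 = 6*f)
W = -2158 (W = (6*3)⁴ - 107134 = 18⁴ - 107134 = 104976 - 107134 = -2158)
√(83114 + 72712) + W = √(83114 + 72712) - 2158 = √155826 - 2158 = 3*√17314 - 2158 = -2158 + 3*√17314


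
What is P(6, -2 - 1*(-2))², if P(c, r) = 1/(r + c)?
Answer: 1/36 ≈ 0.027778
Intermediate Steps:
P(c, r) = 1/(c + r)
P(6, -2 - 1*(-2))² = (1/(6 + (-2 - 1*(-2))))² = (1/(6 + (-2 + 2)))² = (1/(6 + 0))² = (1/6)² = (⅙)² = 1/36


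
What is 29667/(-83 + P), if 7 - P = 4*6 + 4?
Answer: -29667/104 ≈ -285.26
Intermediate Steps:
P = -21 (P = 7 - (4*6 + 4) = 7 - (24 + 4) = 7 - 1*28 = 7 - 28 = -21)
29667/(-83 + P) = 29667/(-83 - 21) = 29667/(-104) = 29667*(-1/104) = -29667/104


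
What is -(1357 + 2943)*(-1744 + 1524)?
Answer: 946000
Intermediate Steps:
-(1357 + 2943)*(-1744 + 1524) = -4300*(-220) = -1*(-946000) = 946000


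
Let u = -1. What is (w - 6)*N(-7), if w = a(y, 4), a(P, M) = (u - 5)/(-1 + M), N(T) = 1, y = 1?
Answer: -8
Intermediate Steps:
a(P, M) = -6/(-1 + M) (a(P, M) = (-1 - 5)/(-1 + M) = -6/(-1 + M))
w = -2 (w = -6/(-1 + 4) = -6/3 = -6*⅓ = -2)
(w - 6)*N(-7) = (-2 - 6)*1 = -8*1 = -8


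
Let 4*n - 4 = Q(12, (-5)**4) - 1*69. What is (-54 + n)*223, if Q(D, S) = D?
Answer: -59987/4 ≈ -14997.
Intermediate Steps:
n = -53/4 (n = 1 + (12 - 1*69)/4 = 1 + (12 - 69)/4 = 1 + (1/4)*(-57) = 1 - 57/4 = -53/4 ≈ -13.250)
(-54 + n)*223 = (-54 - 53/4)*223 = -269/4*223 = -59987/4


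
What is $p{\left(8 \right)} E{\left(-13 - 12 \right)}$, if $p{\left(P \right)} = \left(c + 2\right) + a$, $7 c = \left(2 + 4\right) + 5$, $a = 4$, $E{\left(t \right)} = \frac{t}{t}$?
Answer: $\frac{53}{7} \approx 7.5714$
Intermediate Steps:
$E{\left(t \right)} = 1$
$c = \frac{11}{7}$ ($c = \frac{\left(2 + 4\right) + 5}{7} = \frac{6 + 5}{7} = \frac{1}{7} \cdot 11 = \frac{11}{7} \approx 1.5714$)
$p{\left(P \right)} = \frac{53}{7}$ ($p{\left(P \right)} = \left(\frac{11}{7} + 2\right) + 4 = \frac{25}{7} + 4 = \frac{53}{7}$)
$p{\left(8 \right)} E{\left(-13 - 12 \right)} = \frac{53}{7} \cdot 1 = \frac{53}{7}$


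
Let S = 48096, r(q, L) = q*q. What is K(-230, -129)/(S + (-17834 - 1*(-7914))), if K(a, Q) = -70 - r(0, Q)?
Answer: -35/19088 ≈ -0.0018336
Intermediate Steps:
r(q, L) = q²
K(a, Q) = -70 (K(a, Q) = -70 - 1*0² = -70 - 1*0 = -70 + 0 = -70)
K(-230, -129)/(S + (-17834 - 1*(-7914))) = -70/(48096 + (-17834 - 1*(-7914))) = -70/(48096 + (-17834 + 7914)) = -70/(48096 - 9920) = -70/38176 = -70*1/38176 = -35/19088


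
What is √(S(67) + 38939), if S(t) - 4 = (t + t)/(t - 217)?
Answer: 13*√51846/15 ≈ 197.34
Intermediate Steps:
S(t) = 4 + 2*t/(-217 + t) (S(t) = 4 + (t + t)/(t - 217) = 4 + (2*t)/(-217 + t) = 4 + 2*t/(-217 + t))
√(S(67) + 38939) = √(2*(-434 + 3*67)/(-217 + 67) + 38939) = √(2*(-434 + 201)/(-150) + 38939) = √(2*(-1/150)*(-233) + 38939) = √(233/75 + 38939) = √(2920658/75) = 13*√51846/15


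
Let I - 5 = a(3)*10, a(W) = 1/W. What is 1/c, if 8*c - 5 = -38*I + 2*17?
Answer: -24/833 ≈ -0.028812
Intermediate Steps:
I = 25/3 (I = 5 + 10/3 = 25/3 ≈ 8.3333)
c = -833/24 (c = 5/8 + (-38*25/3 + 2*17)/8 = 5/8 + (-950/3 + 34)/8 = 5/8 + (1/8)*(-848/3) = 5/8 - 106/3 = -833/24 ≈ -34.708)
1/c = 1/(-833/24) = -24/833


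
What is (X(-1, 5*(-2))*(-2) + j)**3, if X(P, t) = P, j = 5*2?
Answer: 1728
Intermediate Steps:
j = 10
(X(-1, 5*(-2))*(-2) + j)**3 = (-1*(-2) + 10)**3 = (2 + 10)**3 = 12**3 = 1728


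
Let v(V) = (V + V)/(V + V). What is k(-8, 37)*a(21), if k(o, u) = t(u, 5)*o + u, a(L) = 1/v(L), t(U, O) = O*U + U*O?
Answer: -2923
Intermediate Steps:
t(U, O) = 2*O*U (t(U, O) = O*U + O*U = 2*O*U)
v(V) = 1 (v(V) = (2*V)/((2*V)) = (2*V)*(1/(2*V)) = 1)
a(L) = 1 (a(L) = 1/1 = 1)
k(o, u) = u + 10*o*u (k(o, u) = (2*5*u)*o + u = (10*u)*o + u = 10*o*u + u = u + 10*o*u)
k(-8, 37)*a(21) = (37*(1 + 10*(-8)))*1 = (37*(1 - 80))*1 = (37*(-79))*1 = -2923*1 = -2923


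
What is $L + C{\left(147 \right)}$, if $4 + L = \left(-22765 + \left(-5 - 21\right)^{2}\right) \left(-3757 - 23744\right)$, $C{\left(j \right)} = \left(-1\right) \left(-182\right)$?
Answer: $607469767$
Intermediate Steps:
$C{\left(j \right)} = 182$
$L = 607469585$ ($L = -4 + \left(-22765 + \left(-5 - 21\right)^{2}\right) \left(-3757 - 23744\right) = -4 + \left(-22765 + \left(-26\right)^{2}\right) \left(-27501\right) = -4 + \left(-22765 + 676\right) \left(-27501\right) = -4 - -607469589 = -4 + 607469589 = 607469585$)
$L + C{\left(147 \right)} = 607469585 + 182 = 607469767$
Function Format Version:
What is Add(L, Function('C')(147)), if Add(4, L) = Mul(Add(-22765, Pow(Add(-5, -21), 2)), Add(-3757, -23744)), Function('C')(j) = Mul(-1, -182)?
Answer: 607469767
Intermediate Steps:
Function('C')(j) = 182
L = 607469585 (L = Add(-4, Mul(Add(-22765, Pow(Add(-5, -21), 2)), Add(-3757, -23744))) = Add(-4, Mul(Add(-22765, Pow(-26, 2)), -27501)) = Add(-4, Mul(Add(-22765, 676), -27501)) = Add(-4, Mul(-22089, -27501)) = Add(-4, 607469589) = 607469585)
Add(L, Function('C')(147)) = Add(607469585, 182) = 607469767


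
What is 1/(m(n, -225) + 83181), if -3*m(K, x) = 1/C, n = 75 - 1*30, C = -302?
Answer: 906/75361987 ≈ 1.2022e-5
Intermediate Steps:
n = 45 (n = 75 - 30 = 45)
m(K, x) = 1/906 (m(K, x) = -⅓/(-302) = -⅓*(-1/302) = 1/906)
1/(m(n, -225) + 83181) = 1/(1/906 + 83181) = 1/(75361987/906) = 906/75361987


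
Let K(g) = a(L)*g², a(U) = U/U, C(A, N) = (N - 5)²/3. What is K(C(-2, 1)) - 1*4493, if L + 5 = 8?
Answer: -40181/9 ≈ -4464.6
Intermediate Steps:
L = 3 (L = -5 + 8 = 3)
C(A, N) = (-5 + N)²/3 (C(A, N) = (-5 + N)²*(⅓) = (-5 + N)²/3)
a(U) = 1
K(g) = g² (K(g) = 1*g² = g²)
K(C(-2, 1)) - 1*4493 = ((-5 + 1)²/3)² - 1*4493 = ((⅓)*(-4)²)² - 4493 = ((⅓)*16)² - 4493 = (16/3)² - 4493 = 256/9 - 4493 = -40181/9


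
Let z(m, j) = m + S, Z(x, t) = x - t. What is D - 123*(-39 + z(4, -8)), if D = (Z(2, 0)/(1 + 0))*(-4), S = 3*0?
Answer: 4297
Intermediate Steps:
S = 0
z(m, j) = m (z(m, j) = m + 0 = m)
D = -8 (D = ((2 - 1*0)/(1 + 0))*(-4) = ((2 + 0)/1)*(-4) = (2*1)*(-4) = 2*(-4) = -8)
D - 123*(-39 + z(4, -8)) = -8 - 123*(-39 + 4) = -8 - 123*(-35) = -8 + 4305 = 4297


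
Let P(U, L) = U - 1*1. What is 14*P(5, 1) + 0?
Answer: 56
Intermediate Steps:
P(U, L) = -1 + U (P(U, L) = U - 1 = -1 + U)
14*P(5, 1) + 0 = 14*(-1 + 5) + 0 = 14*4 + 0 = 56 + 0 = 56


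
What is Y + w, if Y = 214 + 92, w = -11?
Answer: 295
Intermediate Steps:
Y = 306
Y + w = 306 - 11 = 295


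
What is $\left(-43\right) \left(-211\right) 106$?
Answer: $961738$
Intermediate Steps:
$\left(-43\right) \left(-211\right) 106 = 9073 \cdot 106 = 961738$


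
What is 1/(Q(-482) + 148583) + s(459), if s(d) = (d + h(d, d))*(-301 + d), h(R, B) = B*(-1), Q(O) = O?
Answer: 1/148101 ≈ 6.7521e-6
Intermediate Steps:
h(R, B) = -B
s(d) = 0 (s(d) = (d - d)*(-301 + d) = 0*(-301 + d) = 0)
1/(Q(-482) + 148583) + s(459) = 1/(-482 + 148583) + 0 = 1/148101 + 0 = 1/148101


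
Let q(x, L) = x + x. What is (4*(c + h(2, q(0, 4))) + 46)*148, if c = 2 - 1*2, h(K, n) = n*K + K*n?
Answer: 6808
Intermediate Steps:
q(x, L) = 2*x
h(K, n) = 2*K*n (h(K, n) = K*n + K*n = 2*K*n)
c = 0 (c = 2 - 2 = 0)
(4*(c + h(2, q(0, 4))) + 46)*148 = (4*(0 + 2*2*(2*0)) + 46)*148 = (4*(0 + 2*2*0) + 46)*148 = (4*(0 + 0) + 46)*148 = (4*0 + 46)*148 = (0 + 46)*148 = 46*148 = 6808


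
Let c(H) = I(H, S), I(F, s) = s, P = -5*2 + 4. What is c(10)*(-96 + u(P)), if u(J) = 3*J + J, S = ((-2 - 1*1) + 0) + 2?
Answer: 120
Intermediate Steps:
P = -6 (P = -10 + 4 = -6)
S = -1 (S = ((-2 - 1) + 0) + 2 = (-3 + 0) + 2 = -3 + 2 = -1)
u(J) = 4*J
c(H) = -1
c(10)*(-96 + u(P)) = -(-96 + 4*(-6)) = -(-96 - 24) = -1*(-120) = 120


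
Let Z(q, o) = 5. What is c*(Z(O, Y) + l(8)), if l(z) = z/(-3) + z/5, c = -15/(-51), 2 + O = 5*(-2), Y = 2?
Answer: 59/51 ≈ 1.1569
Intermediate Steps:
O = -12 (O = -2 + 5*(-2) = -2 - 10 = -12)
c = 5/17 (c = -15*(-1/51) = 5/17 ≈ 0.29412)
l(z) = -2*z/15 (l(z) = z*(-1/3) + z*(1/5) = -z/3 + z/5 = -2*z/15)
c*(Z(O, Y) + l(8)) = 5*(5 - 2/15*8)/17 = 5*(5 - 16/15)/17 = (5/17)*(59/15) = 59/51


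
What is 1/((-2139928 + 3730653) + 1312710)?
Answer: 1/2903435 ≈ 3.4442e-7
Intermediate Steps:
1/((-2139928 + 3730653) + 1312710) = 1/(1590725 + 1312710) = 1/2903435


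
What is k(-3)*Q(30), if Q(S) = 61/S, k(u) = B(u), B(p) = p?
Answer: -61/10 ≈ -6.1000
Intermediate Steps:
k(u) = u
k(-3)*Q(30) = -183/30 = -3*61/30 = -61/10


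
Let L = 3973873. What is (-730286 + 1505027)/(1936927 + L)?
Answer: 774741/5910800 ≈ 0.13107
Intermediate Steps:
(-730286 + 1505027)/(1936927 + L) = (-730286 + 1505027)/(1936927 + 3973873) = 774741/5910800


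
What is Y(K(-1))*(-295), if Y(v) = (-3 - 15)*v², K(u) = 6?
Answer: 191160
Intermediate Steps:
Y(v) = -18*v²
Y(K(-1))*(-295) = -18*6²*(-295) = -18*36*(-295) = -648*(-295) = 191160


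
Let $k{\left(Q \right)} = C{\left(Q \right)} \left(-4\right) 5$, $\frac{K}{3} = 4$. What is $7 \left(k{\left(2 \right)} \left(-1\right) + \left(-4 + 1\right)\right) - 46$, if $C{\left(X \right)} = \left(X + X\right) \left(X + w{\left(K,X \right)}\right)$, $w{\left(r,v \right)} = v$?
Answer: $2173$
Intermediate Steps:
$K = 12$ ($K = 3 \cdot 4 = 12$)
$C{\left(X \right)} = 4 X^{2}$ ($C{\left(X \right)} = \left(X + X\right) \left(X + X\right) = 2 X 2 X = 4 X^{2}$)
$k{\left(Q \right)} = - 80 Q^{2}$ ($k{\left(Q \right)} = 4 Q^{2} \left(-4\right) 5 = - 16 Q^{2} \cdot 5 = - 80 Q^{2}$)
$7 \left(k{\left(2 \right)} \left(-1\right) + \left(-4 + 1\right)\right) - 46 = 7 \left(- 80 \cdot 2^{2} \left(-1\right) + \left(-4 + 1\right)\right) - 46 = 7 \left(\left(-80\right) 4 \left(-1\right) - 3\right) - 46 = 7 \left(\left(-320\right) \left(-1\right) - 3\right) - 46 = 7 \left(320 - 3\right) - 46 = 7 \cdot 317 - 46 = 2219 - 46 = 2173$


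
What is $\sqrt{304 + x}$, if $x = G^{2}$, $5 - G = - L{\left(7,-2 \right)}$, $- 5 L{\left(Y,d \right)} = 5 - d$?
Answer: $\frac{2 \sqrt{1981}}{5} \approx 17.803$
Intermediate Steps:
$L{\left(Y,d \right)} = -1 + \frac{d}{5}$ ($L{\left(Y,d \right)} = - \frac{5 - d}{5} = -1 + \frac{d}{5}$)
$G = \frac{18}{5}$ ($G = 5 - - (-1 + \frac{1}{5} \left(-2\right)) = 5 - - (-1 - \frac{2}{5}) = 5 - \left(-1\right) \left(- \frac{7}{5}\right) = 5 - \frac{7}{5} = \frac{18}{5} \approx 3.6$)
$x = \frac{324}{25}$ ($x = \left(\frac{18}{5}\right)^{2} = \frac{324}{25} \approx 12.96$)
$\sqrt{304 + x} = \sqrt{304 + \frac{324}{25}} = \sqrt{\frac{7924}{25}} = \frac{2 \sqrt{1981}}{5}$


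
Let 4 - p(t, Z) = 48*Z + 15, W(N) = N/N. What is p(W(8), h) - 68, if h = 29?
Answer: -1471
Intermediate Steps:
W(N) = 1
p(t, Z) = -11 - 48*Z (p(t, Z) = 4 - (48*Z + 15) = 4 - (15 + 48*Z) = 4 + (-15 - 48*Z) = -11 - 48*Z)
p(W(8), h) - 68 = (-11 - 48*29) - 68 = (-11 - 1392) - 68 = -1403 - 68 = -1471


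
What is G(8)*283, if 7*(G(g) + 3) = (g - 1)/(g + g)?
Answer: -13301/16 ≈ -831.31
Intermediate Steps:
G(g) = -3 + (-1 + g)/(14*g) (G(g) = -3 + ((g - 1)/(g + g))/7 = -3 + ((-1 + g)/((2*g)))/7 = -3 + ((-1 + g)*(1/(2*g)))/7 = -3 + ((-1 + g)/(2*g))/7 = -3 + (-1 + g)/(14*g))
G(8)*283 = ((1/14)*(-1 - 41*8)/8)*283 = ((1/14)*(1/8)*(-1 - 328))*283 = ((1/14)*(1/8)*(-329))*283 = -47/16*283 = -13301/16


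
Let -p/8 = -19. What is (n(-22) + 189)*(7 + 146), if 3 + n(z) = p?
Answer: 51714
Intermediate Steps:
p = 152 (p = -8*(-19) = 152)
n(z) = 149 (n(z) = -3 + 152 = 149)
(n(-22) + 189)*(7 + 146) = (149 + 189)*(7 + 146) = 338*153 = 51714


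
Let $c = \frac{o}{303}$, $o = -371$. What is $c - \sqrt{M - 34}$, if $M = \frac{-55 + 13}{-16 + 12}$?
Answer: $- \frac{371}{303} - \frac{i \sqrt{94}}{2} \approx -1.2244 - 4.8477 i$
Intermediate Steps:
$M = \frac{21}{2}$ ($M = - \frac{42}{-4} = \left(-42\right) \left(- \frac{1}{4}\right) = \frac{21}{2} \approx 10.5$)
$c = - \frac{371}{303} \approx -1.2244$
$c - \sqrt{M - 34} = - \frac{371}{303} - \sqrt{\frac{21}{2} - 34} = - \frac{371}{303} - \sqrt{- \frac{47}{2}} = - \frac{371}{303} - \frac{i \sqrt{94}}{2}$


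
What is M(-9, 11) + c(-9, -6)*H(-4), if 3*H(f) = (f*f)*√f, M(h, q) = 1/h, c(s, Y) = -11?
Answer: -⅑ - 352*I/3 ≈ -0.11111 - 117.33*I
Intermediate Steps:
H(f) = f^(5/2)/3 (H(f) = ((f*f)*√f)/3 = (f²*√f)/3 = f^(5/2)/3)
M(-9, 11) + c(-9, -6)*H(-4) = 1/(-9) - 11*(-4)^(5/2)/3 = -⅑ - 11*32*I/3 = -⅑ - 352*I/3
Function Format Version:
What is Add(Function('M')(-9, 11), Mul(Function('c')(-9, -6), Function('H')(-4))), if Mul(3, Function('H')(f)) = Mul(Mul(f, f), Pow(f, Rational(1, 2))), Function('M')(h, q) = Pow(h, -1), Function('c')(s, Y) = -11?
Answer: Add(Rational(-1, 9), Mul(Rational(-352, 3), I)) ≈ Add(-0.11111, Mul(-117.33, I))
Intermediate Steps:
Function('H')(f) = Mul(Rational(1, 3), Pow(f, Rational(5, 2))) (Function('H')(f) = Mul(Rational(1, 3), Mul(Mul(f, f), Pow(f, Rational(1, 2)))) = Mul(Rational(1, 3), Mul(Pow(f, 2), Pow(f, Rational(1, 2)))) = Mul(Rational(1, 3), Pow(f, Rational(5, 2))))
Add(Function('M')(-9, 11), Mul(Function('c')(-9, -6), Function('H')(-4))) = Add(Pow(-9, -1), Mul(-11, Mul(Rational(1, 3), Pow(-4, Rational(5, 2))))) = Add(Rational(-1, 9), Mul(-11, Mul(Rational(1, 3), Mul(32, I)))) = Add(Rational(-1, 9), Mul(-11, Mul(Rational(32, 3), I))) = Add(Rational(-1, 9), Mul(Rational(-352, 3), I))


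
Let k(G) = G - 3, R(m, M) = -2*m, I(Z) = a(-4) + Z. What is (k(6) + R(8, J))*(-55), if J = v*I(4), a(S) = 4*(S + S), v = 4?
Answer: 715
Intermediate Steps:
a(S) = 8*S (a(S) = 4*(2*S) = 8*S)
I(Z) = -32 + Z (I(Z) = 8*(-4) + Z = -32 + Z)
J = -112 (J = 4*(-32 + 4) = 4*(-28) = -112)
k(G) = -3 + G
(k(6) + R(8, J))*(-55) = ((-3 + 6) - 2*8)*(-55) = (3 - 16)*(-55) = -13*(-55) = 715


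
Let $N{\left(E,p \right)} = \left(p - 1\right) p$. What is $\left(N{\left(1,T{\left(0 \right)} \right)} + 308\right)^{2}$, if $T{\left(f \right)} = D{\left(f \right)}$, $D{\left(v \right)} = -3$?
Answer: $102400$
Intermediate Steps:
$T{\left(f \right)} = -3$
$N{\left(E,p \right)} = p \left(-1 + p\right)$ ($N{\left(E,p \right)} = \left(-1 + p\right) p = p \left(-1 + p\right)$)
$\left(N{\left(1,T{\left(0 \right)} \right)} + 308\right)^{2} = \left(- 3 \left(-1 - 3\right) + 308\right)^{2} = \left(\left(-3\right) \left(-4\right) + 308\right)^{2} = \left(12 + 308\right)^{2} = 320^{2} = 102400$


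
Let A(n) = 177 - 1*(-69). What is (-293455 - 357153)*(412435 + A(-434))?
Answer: -268493560048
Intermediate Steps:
A(n) = 246 (A(n) = 177 + 69 = 246)
(-293455 - 357153)*(412435 + A(-434)) = (-293455 - 357153)*(412435 + 246) = -650608*412681 = -268493560048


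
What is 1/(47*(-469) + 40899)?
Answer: 1/18856 ≈ 5.3034e-5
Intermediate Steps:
1/(47*(-469) + 40899) = 1/(-22043 + 40899) = 1/18856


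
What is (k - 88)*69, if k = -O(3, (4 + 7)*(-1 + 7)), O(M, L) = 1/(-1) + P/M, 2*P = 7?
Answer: -12167/2 ≈ -6083.5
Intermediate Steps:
P = 7/2 (P = (½)*7 = 7/2 ≈ 3.5000)
O(M, L) = -1 + 7/(2*M) (O(M, L) = 1/(-1) + 7/(2*M) = 1*(-1) + 7/(2*M) = -1 + 7/(2*M))
k = -⅙ (k = -(7/2 - 1*3)/3 = -(7/2 - 3)/3 = -1/(3*2) = -1*⅙ = -⅙ ≈ -0.16667)
(k - 88)*69 = (-⅙ - 88)*69 = -529/6*69 = -12167/2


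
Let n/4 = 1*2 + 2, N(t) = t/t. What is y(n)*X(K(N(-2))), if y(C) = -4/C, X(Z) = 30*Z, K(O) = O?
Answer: -15/2 ≈ -7.5000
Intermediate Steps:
N(t) = 1
n = 16 (n = 4*(1*2 + 2) = 4*(2 + 2) = 4*4 = 16)
y(n)*X(K(N(-2))) = (-4/16)*(30*1) = -4*1/16*30 = -¼*30 = -15/2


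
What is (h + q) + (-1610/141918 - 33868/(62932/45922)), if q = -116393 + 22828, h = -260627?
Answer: -60429946339765/159485421 ≈ -3.7891e+5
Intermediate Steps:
q = -93565
(h + q) + (-1610/141918 - 33868/(62932/45922)) = (-260627 - 93565) + (-1610/141918 - 33868/(62932/45922)) = -354192 + (-1610*1/141918 - 33868/(62932*(1/45922))) = -354192 + (-115/10137 - 33868/31466/22961) = -354192 + (-115/10137 - 33868*22961/31466) = -354192 + (-115/10137 - 388821574/15733) = -354192 - 3941486104933/159485421 = -60429946339765/159485421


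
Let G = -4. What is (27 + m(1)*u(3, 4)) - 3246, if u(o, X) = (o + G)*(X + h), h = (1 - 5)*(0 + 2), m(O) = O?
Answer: -3215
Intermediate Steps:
h = -8 (h = -4*2 = -8)
u(o, X) = (-8 + X)*(-4 + o) (u(o, X) = (o - 4)*(X - 8) = (-4 + o)*(-8 + X) = (-8 + X)*(-4 + o))
(27 + m(1)*u(3, 4)) - 3246 = (27 + 1*(32 - 8*3 - 4*4 + 4*3)) - 3246 = (27 + 1*(32 - 24 - 16 + 12)) - 3246 = (27 + 1*4) - 3246 = (27 + 4) - 3246 = 31 - 3246 = -3215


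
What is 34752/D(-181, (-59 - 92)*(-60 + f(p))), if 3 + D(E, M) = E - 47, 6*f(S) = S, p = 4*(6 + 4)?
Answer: -11584/77 ≈ -150.44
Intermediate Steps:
p = 40 (p = 4*10 = 40)
f(S) = S/6
D(E, M) = -50 + E (D(E, M) = -3 + (E - 47) = -3 + (-47 + E) = -50 + E)
34752/D(-181, (-59 - 92)*(-60 + f(p))) = 34752/(-50 - 181) = 34752/(-231) = 34752*(-1/231) = -11584/77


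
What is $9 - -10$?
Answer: $19$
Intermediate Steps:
$9 - -10 = 9 + 10 = 19$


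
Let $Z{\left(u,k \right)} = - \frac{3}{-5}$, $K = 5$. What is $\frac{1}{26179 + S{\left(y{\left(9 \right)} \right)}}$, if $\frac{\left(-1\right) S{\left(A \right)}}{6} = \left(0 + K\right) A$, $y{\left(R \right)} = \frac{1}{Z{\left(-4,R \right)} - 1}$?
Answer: $\frac{1}{26254} \approx 3.8089 \cdot 10^{-5}$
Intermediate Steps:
$Z{\left(u,k \right)} = \frac{3}{5}$ ($Z{\left(u,k \right)} = \left(-3\right) \left(- \frac{1}{5}\right) = \frac{3}{5}$)
$y{\left(R \right)} = - \frac{5}{2}$ ($y{\left(R \right)} = \frac{1}{\frac{3}{5} - 1} = \frac{1}{- \frac{2}{5}} = - \frac{5}{2}$)
$S{\left(A \right)} = - 30 A$ ($S{\left(A \right)} = - 6 \left(0 + 5\right) A = - 6 \cdot 5 A = - 30 A$)
$\frac{1}{26179 + S{\left(y{\left(9 \right)} \right)}} = \frac{1}{26179 - -75} = \frac{1}{26179 + 75} = \frac{1}{26254}$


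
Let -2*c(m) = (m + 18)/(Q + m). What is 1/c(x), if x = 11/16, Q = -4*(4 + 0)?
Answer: 490/299 ≈ 1.6388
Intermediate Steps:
Q = -16 (Q = -4*4 = -16)
x = 11/16 (x = 11*(1/16) = 11/16 ≈ 0.68750)
c(m) = -(18 + m)/(2*(-16 + m)) (c(m) = -(m + 18)/(2*(-16 + m)) = -(18 + m)/(2*(-16 + m)))
1/c(x) = 1/((-18 - 1*11/16)/(2*(-16 + 11/16))) = 1/((-18 - 11/16)/(2*(-245/16))) = 1/((1/2)*(-16/245)*(-299/16)) = 1/(299/490) = 490/299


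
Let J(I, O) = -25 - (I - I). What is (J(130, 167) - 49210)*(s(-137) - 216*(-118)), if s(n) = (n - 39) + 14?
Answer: -1246925610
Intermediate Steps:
s(n) = -25 + n (s(n) = (-39 + n) + 14 = -25 + n)
J(I, O) = -25 (J(I, O) = -25 - 1*0 = -25 + 0 = -25)
(J(130, 167) - 49210)*(s(-137) - 216*(-118)) = (-25 - 49210)*((-25 - 137) - 216*(-118)) = -49235*(-162 + 25488) = -49235*25326 = -1246925610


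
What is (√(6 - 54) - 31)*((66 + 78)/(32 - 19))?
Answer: -4464/13 + 576*I*√3/13 ≈ -343.38 + 76.743*I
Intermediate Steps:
(√(6 - 54) - 31)*((66 + 78)/(32 - 19)) = (√(-48) - 31)*(144/13) = (4*I*√3 - 31)*(144*(1/13)) = (-31 + 4*I*√3)*(144/13) = -4464/13 + 576*I*√3/13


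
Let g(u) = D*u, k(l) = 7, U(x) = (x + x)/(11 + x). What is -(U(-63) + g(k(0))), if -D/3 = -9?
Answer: -4977/26 ≈ -191.42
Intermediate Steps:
D = 27 (D = -3*(-9) = 27)
U(x) = 2*x/(11 + x) (U(x) = (2*x)/(11 + x) = 2*x/(11 + x))
g(u) = 27*u
-(U(-63) + g(k(0))) = -(2*(-63)/(11 - 63) + 27*7) = -(2*(-63)/(-52) + 189) = -(2*(-63)*(-1/52) + 189) = -(63/26 + 189) = -1*4977/26 = -4977/26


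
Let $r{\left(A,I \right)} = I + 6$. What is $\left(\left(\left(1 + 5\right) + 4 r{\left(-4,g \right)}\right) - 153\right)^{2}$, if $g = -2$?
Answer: $17161$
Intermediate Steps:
$r{\left(A,I \right)} = 6 + I$
$\left(\left(\left(1 + 5\right) + 4 r{\left(-4,g \right)}\right) - 153\right)^{2} = \left(\left(\left(1 + 5\right) + 4 \left(6 - 2\right)\right) - 153\right)^{2} = \left(\left(6 + 4 \cdot 4\right) - 153\right)^{2} = \left(\left(6 + 16\right) - 153\right)^{2} = \left(22 - 153\right)^{2} = \left(-131\right)^{2} = 17161$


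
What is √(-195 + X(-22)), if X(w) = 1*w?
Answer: I*√217 ≈ 14.731*I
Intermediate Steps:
X(w) = w
√(-195 + X(-22)) = √(-195 - 22) = √(-217) = I*√217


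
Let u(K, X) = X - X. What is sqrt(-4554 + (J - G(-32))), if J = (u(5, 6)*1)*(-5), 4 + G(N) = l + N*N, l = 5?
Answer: I*sqrt(5579) ≈ 74.693*I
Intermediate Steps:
G(N) = 1 + N**2 (G(N) = -4 + (5 + N*N) = -4 + (5 + N**2) = 1 + N**2)
u(K, X) = 0
J = 0 (J = (0*1)*(-5) = 0*(-5) = 0)
sqrt(-4554 + (J - G(-32))) = sqrt(-4554 + (0 - (1 + (-32)**2))) = sqrt(-4554 + (0 - (1 + 1024))) = sqrt(-4554 + (0 - 1*1025)) = sqrt(-4554 + (0 - 1025)) = sqrt(-4554 - 1025) = sqrt(-5579) = I*sqrt(5579)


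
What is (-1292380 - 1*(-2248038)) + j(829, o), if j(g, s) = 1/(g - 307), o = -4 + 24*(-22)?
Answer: 498853477/522 ≈ 9.5566e+5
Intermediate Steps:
o = -532 (o = -4 - 528 = -532)
j(g, s) = 1/(-307 + g)
(-1292380 - 1*(-2248038)) + j(829, o) = (-1292380 - 1*(-2248038)) + 1/(-307 + 829) = (-1292380 + 2248038) + 1/522 = 955658 + 1/522 = 498853477/522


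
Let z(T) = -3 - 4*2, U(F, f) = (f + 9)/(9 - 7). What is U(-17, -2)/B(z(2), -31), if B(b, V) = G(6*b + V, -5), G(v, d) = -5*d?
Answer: 7/50 ≈ 0.14000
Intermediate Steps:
U(F, f) = 9/2 + f/2 (U(F, f) = (9 + f)/2 = (9 + f)*(1/2) = 9/2 + f/2)
z(T) = -11 (z(T) = -3 - 8 = -11)
B(b, V) = 25 (B(b, V) = -5*(-5) = 25)
U(-17, -2)/B(z(2), -31) = (9/2 + (1/2)*(-2))/25 = (9/2 - 1)*(1/25) = (7/2)*(1/25) = 7/50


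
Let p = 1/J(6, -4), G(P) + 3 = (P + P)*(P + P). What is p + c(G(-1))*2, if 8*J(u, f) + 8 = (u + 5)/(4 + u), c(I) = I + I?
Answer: 196/69 ≈ 2.8406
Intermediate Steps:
G(P) = -3 + 4*P² (G(P) = -3 + (P + P)*(P + P) = -3 + (2*P)*(2*P) = -3 + 4*P²)
c(I) = 2*I
J(u, f) = -1 + (5 + u)/(8*(4 + u)) (J(u, f) = -1 + ((u + 5)/(4 + u))/8 = -1 + ((5 + u)/(4 + u))/8 = -1 + (5 + u)/(8*(4 + u)))
p = -80/69 (p = 1/((-27 - 7*6)/(8*(4 + 6))) = 1/((⅛)*(-27 - 42)/10) = 1/((⅛)*(⅒)*(-69)) = 1/(-69/80) = -80/69 ≈ -1.1594)
p + c(G(-1))*2 = -80/69 + (2*(-3 + 4*(-1)²))*2 = -80/69 + (2*(-3 + 4*1))*2 = -80/69 + (2*(-3 + 4))*2 = -80/69 + (2*1)*2 = -80/69 + 2*2 = -80/69 + 4 = 196/69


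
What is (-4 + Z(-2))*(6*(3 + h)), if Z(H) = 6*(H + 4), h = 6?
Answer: 432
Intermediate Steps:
Z(H) = 24 + 6*H (Z(H) = 6*(4 + H) = 24 + 6*H)
(-4 + Z(-2))*(6*(3 + h)) = (-4 + (24 + 6*(-2)))*(6*(3 + 6)) = (-4 + (24 - 12))*(6*9) = (-4 + 12)*54 = 8*54 = 432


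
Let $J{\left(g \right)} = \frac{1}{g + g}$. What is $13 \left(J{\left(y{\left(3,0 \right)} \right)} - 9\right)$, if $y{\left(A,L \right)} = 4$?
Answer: $- \frac{923}{8} \approx -115.38$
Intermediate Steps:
$J{\left(g \right)} = \frac{1}{2 g}$
$13 \left(J{\left(y{\left(3,0 \right)} \right)} - 9\right) = 13 \left(\frac{1}{2 \cdot 4} - 9\right) = 13 \left(\frac{1}{2} \cdot \frac{1}{4} - 9\right) = 13 \left(\frac{1}{8} - 9\right) = 13 \left(- \frac{71}{8}\right) = - \frac{923}{8}$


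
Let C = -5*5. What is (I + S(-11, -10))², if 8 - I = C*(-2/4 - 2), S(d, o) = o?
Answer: 16641/4 ≈ 4160.3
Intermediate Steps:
C = -25
I = -109/2 (I = 8 - (-25)*(-2/4 - 2) = 8 - (-25)*(-2*¼ - 2) = 8 - (-25)*(-½ - 2) = 8 - (-25)*(-5)/2 = 8 - 1*125/2 = 8 - 125/2 = -109/2 ≈ -54.500)
(I + S(-11, -10))² = (-109/2 - 10)² = (-129/2)² = 16641/4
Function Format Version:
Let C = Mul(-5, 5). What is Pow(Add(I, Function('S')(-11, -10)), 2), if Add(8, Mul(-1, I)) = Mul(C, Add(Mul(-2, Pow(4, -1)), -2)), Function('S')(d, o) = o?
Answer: Rational(16641, 4) ≈ 4160.3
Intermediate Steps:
C = -25
I = Rational(-109, 2) (I = Add(8, Mul(-1, Mul(-25, Add(Mul(-2, Pow(4, -1)), -2)))) = Add(8, Mul(-1, Mul(-25, Add(Mul(-2, Rational(1, 4)), -2)))) = Add(8, Mul(-1, Mul(-25, Add(Rational(-1, 2), -2)))) = Add(8, Mul(-1, Mul(-25, Rational(-5, 2)))) = Add(8, Mul(-1, Rational(125, 2))) = Add(8, Rational(-125, 2)) = Rational(-109, 2) ≈ -54.500)
Pow(Add(I, Function('S')(-11, -10)), 2) = Pow(Add(Rational(-109, 2), -10), 2) = Pow(Rational(-129, 2), 2) = Rational(16641, 4)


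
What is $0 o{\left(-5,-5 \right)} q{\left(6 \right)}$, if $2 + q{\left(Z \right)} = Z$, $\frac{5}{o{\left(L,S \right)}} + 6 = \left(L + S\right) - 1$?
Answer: $0$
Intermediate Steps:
$o{\left(L,S \right)} = \frac{5}{-7 + L + S}$ ($o{\left(L,S \right)} = \frac{5}{-6 - \left(1 - L - S\right)} = \frac{5}{-6 + \left(-1 + L + S\right)} = \frac{5}{-7 + L + S}$)
$q{\left(Z \right)} = -2 + Z$
$0 o{\left(-5,-5 \right)} q{\left(6 \right)} = 0 \frac{5}{-7 - 5 - 5} \left(-2 + 6\right) = 0 \frac{5}{-17} \cdot 4 = 0 \cdot 5 \left(- \frac{1}{17}\right) 4 = 0 \left(- \frac{5}{17}\right) 4 = 0 \cdot 4 = 0$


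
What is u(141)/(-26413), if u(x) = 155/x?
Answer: -155/3724233 ≈ -4.1619e-5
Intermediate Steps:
u(141)/(-26413) = (155/141)/(-26413) = (155*(1/141))*(-1/26413) = (155/141)*(-1/26413) = -155/3724233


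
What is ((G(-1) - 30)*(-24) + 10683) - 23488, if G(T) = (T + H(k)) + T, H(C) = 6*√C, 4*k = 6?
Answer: -12037 - 72*√6 ≈ -12213.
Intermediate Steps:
k = 3/2 (k = (¼)*6 = 3/2 ≈ 1.5000)
G(T) = 2*T + 3*√6 (G(T) = (T + 6*√(3/2)) + T = (T + 6*(√6/2)) + T = (T + 3*√6) + T = 2*T + 3*√6)
((G(-1) - 30)*(-24) + 10683) - 23488 = (((2*(-1) + 3*√6) - 30)*(-24) + 10683) - 23488 = (((-2 + 3*√6) - 30)*(-24) + 10683) - 23488 = ((-32 + 3*√6)*(-24) + 10683) - 23488 = ((768 - 72*√6) + 10683) - 23488 = (11451 - 72*√6) - 23488 = -12037 - 72*√6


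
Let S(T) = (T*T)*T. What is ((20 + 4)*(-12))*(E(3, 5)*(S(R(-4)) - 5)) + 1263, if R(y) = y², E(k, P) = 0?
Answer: 1263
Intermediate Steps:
S(T) = T³ (S(T) = T²*T = T³)
((20 + 4)*(-12))*(E(3, 5)*(S(R(-4)) - 5)) + 1263 = ((20 + 4)*(-12))*(0*(((-4)²)³ - 5)) + 1263 = (24*(-12))*(0*(16³ - 5)) + 1263 = -0*(4096 - 5) + 1263 = -0*4091 + 1263 = -288*0 + 1263 = 0 + 1263 = 1263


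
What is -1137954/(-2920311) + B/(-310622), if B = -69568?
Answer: 92772290506/151185473907 ≈ 0.61363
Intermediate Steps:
-1137954/(-2920311) + B/(-310622) = -1137954/(-2920311) - 69568/(-310622) = -1137954*(-1/2920311) - 69568*(-1/310622) = 379318/973437 + 34784/155311 = 92772290506/151185473907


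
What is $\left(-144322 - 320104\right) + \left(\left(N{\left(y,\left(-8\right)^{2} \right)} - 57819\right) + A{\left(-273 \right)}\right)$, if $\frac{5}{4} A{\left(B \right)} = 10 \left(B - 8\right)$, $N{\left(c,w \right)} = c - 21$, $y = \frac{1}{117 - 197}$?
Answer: $- \frac{41961121}{80} \approx -5.2451 \cdot 10^{5}$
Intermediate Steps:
$y = - \frac{1}{80}$ ($y = \frac{1}{-80} = - \frac{1}{80} \approx -0.0125$)
$N{\left(c,w \right)} = -21 + c$ ($N{\left(c,w \right)} = c - 21 = -21 + c$)
$A{\left(B \right)} = -64 + 8 B$ ($A{\left(B \right)} = \frac{4 \cdot 10 \left(B - 8\right)}{5} = \frac{4 \cdot 10 \left(-8 + B\right)}{5} = \frac{4 \left(-80 + 10 B\right)}{5} = -64 + 8 B$)
$\left(-144322 - 320104\right) + \left(\left(N{\left(y,\left(-8\right)^{2} \right)} - 57819\right) + A{\left(-273 \right)}\right) = \left(-144322 - 320104\right) + \left(\left(\left(-21 - \frac{1}{80}\right) - 57819\right) + \left(-64 + 8 \left(-273\right)\right)\right) = -464426 - \frac{4807041}{80} = - \frac{41961121}{80}$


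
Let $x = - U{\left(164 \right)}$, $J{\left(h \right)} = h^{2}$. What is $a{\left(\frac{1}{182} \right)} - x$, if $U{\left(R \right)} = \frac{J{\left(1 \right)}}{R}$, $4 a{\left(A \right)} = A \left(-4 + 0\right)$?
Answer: $\frac{9}{14924} \approx 0.00060306$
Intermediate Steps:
$a{\left(A \right)} = - A$ ($a{\left(A \right)} = \frac{A \left(-4 + 0\right)}{4} = \frac{A \left(-4\right)}{4} = \frac{\left(-4\right) A}{4} = - A$)
$U{\left(R \right)} = \frac{1}{R}$ ($U{\left(R \right)} = \frac{1^{2}}{R} = 1 \frac{1}{R} = \frac{1}{R}$)
$x = - \frac{1}{164} \approx -0.0060976$
$a{\left(\frac{1}{182} \right)} - x = - \frac{1}{182} - - \frac{1}{164} = \left(-1\right) \frac{1}{182} + \frac{1}{164} = - \frac{1}{182} + \frac{1}{164} = \frac{9}{14924}$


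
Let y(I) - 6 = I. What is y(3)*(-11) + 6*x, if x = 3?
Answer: -81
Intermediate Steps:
y(I) = 6 + I
y(3)*(-11) + 6*x = (6 + 3)*(-11) + 6*3 = 9*(-11) + 18 = -99 + 18 = -81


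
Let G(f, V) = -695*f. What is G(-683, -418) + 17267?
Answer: 491952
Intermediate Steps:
G(-683, -418) + 17267 = -695*(-683) + 17267 = 474685 + 17267 = 491952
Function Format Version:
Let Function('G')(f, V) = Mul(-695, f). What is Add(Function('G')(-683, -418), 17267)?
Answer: 491952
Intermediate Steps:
Add(Function('G')(-683, -418), 17267) = Add(Mul(-695, -683), 17267) = Add(474685, 17267) = 491952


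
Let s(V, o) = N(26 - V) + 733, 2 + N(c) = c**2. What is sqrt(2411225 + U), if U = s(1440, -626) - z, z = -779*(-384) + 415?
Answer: sqrt(4111801) ≈ 2027.8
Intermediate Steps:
N(c) = -2 + c**2
s(V, o) = 731 + (26 - V)**2 (s(V, o) = (-2 + (26 - V)**2) + 733 = 731 + (26 - V)**2)
z = 299551 (z = 299136 + 415 = 299551)
U = 1700576 (U = (731 + (-26 + 1440)**2) - 1*299551 = (731 + 1414**2) - 299551 = (731 + 1999396) - 299551 = 2000127 - 299551 = 1700576)
sqrt(2411225 + U) = sqrt(2411225 + 1700576) = sqrt(4111801)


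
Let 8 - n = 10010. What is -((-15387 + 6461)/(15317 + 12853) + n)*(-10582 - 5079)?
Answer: -2206362915413/14085 ≈ -1.5665e+8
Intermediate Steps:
n = -10002 (n = 8 - 1*10010 = 8 - 10010 = -10002)
-((-15387 + 6461)/(15317 + 12853) + n)*(-10582 - 5079) = -((-15387 + 6461)/(15317 + 12853) - 10002)*(-10582 - 5079) = -(-8926/28170 - 10002)*(-15661) = -(-8926*1/28170 - 10002)*(-15661) = -(-4463/14085 - 10002)*(-15661) = -(-140882633)*(-15661)/14085 = -1*2206362915413/14085 = -2206362915413/14085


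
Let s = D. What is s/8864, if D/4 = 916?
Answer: 229/554 ≈ 0.41336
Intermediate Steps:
D = 3664 (D = 4*916 = 3664)
s = 3664
s/8864 = 3664/8864 = 3664*(1/8864) = 229/554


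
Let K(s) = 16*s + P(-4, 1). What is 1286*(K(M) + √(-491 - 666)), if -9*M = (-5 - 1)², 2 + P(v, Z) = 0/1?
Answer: -84876 + 1286*I*√1157 ≈ -84876.0 + 43743.0*I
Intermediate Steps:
P(v, Z) = -2 (P(v, Z) = -2 + 0/1 = -2 + 0*1 = -2 + 0 = -2)
M = -4 (M = -(-5 - 1)²/9 = -⅑*(-6)² = -⅑*36 = -4)
K(s) = -2 + 16*s (K(s) = 16*s - 2 = -2 + 16*s)
1286*(K(M) + √(-491 - 666)) = 1286*((-2 + 16*(-4)) + √(-491 - 666)) = 1286*((-2 - 64) + √(-1157)) = 1286*(-66 + I*√1157) = -84876 + 1286*I*√1157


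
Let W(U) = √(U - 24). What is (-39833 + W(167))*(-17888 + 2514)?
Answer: 612392542 - 15374*√143 ≈ 6.1221e+8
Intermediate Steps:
W(U) = √(-24 + U)
(-39833 + W(167))*(-17888 + 2514) = (-39833 + √(-24 + 167))*(-17888 + 2514) = (-39833 + √143)*(-15374) = 612392542 - 15374*√143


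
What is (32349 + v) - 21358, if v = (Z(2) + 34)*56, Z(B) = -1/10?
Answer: 64447/5 ≈ 12889.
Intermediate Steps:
Z(B) = -1/10 (Z(B) = -1*1/10 = -1/10)
v = 9492/5 (v = (-1/10 + 34)*56 = (339/10)*56 = 9492/5 ≈ 1898.4)
(32349 + v) - 21358 = (32349 + 9492/5) - 21358 = 171237/5 - 21358 = 64447/5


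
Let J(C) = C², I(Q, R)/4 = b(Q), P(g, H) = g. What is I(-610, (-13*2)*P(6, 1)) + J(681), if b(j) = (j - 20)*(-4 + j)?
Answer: 2011041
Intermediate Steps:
b(j) = (-20 + j)*(-4 + j)
I(Q, R) = 320 - 96*Q + 4*Q² (I(Q, R) = 4*(80 + Q² - 24*Q) = 320 - 96*Q + 4*Q²)
I(-610, (-13*2)*P(6, 1)) + J(681) = (320 - 96*(-610) + 4*(-610)²) + 681² = (320 + 58560 + 4*372100) + 463761 = (320 + 58560 + 1488400) + 463761 = 1547280 + 463761 = 2011041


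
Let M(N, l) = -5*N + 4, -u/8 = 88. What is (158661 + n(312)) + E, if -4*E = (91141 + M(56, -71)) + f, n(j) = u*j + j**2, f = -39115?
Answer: 46839/2 ≈ 23420.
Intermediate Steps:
u = -704 (u = -8*88 = -704)
M(N, l) = 4 - 5*N
n(j) = j**2 - 704*j (n(j) = -704*j + j**2 = j**2 - 704*j)
E = -25875/2 (E = -((91141 + (4 - 5*56)) - 39115)/4 = -((91141 + (4 - 280)) - 39115)/4 = -((91141 - 276) - 39115)/4 = -(90865 - 39115)/4 = -1/4*51750 = -25875/2 ≈ -12938.)
(158661 + n(312)) + E = (158661 + 312*(-704 + 312)) - 25875/2 = (158661 + 312*(-392)) - 25875/2 = (158661 - 122304) - 25875/2 = 36357 - 25875/2 = 46839/2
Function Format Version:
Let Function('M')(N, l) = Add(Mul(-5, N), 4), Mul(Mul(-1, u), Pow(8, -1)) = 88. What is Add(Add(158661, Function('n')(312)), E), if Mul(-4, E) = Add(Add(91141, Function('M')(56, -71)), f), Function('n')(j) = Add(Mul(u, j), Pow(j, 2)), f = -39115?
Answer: Rational(46839, 2) ≈ 23420.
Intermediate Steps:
u = -704 (u = Mul(-8, 88) = -704)
Function('M')(N, l) = Add(4, Mul(-5, N))
Function('n')(j) = Add(Pow(j, 2), Mul(-704, j)) (Function('n')(j) = Add(Mul(-704, j), Pow(j, 2)) = Add(Pow(j, 2), Mul(-704, j)))
E = Rational(-25875, 2) (E = Mul(Rational(-1, 4), Add(Add(91141, Add(4, Mul(-5, 56))), -39115)) = Mul(Rational(-1, 4), Add(Add(91141, Add(4, -280)), -39115)) = Mul(Rational(-1, 4), Add(Add(91141, -276), -39115)) = Mul(Rational(-1, 4), Add(90865, -39115)) = Mul(Rational(-1, 4), 51750) = Rational(-25875, 2) ≈ -12938.)
Add(Add(158661, Function('n')(312)), E) = Add(Add(158661, Mul(312, Add(-704, 312))), Rational(-25875, 2)) = Add(Add(158661, Mul(312, -392)), Rational(-25875, 2)) = Add(Add(158661, -122304), Rational(-25875, 2)) = Add(36357, Rational(-25875, 2)) = Rational(46839, 2)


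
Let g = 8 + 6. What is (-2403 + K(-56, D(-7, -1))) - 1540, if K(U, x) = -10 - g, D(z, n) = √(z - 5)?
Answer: -3967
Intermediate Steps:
D(z, n) = √(-5 + z)
g = 14
K(U, x) = -24 (K(U, x) = -10 - 1*14 = -10 - 14 = -24)
(-2403 + K(-56, D(-7, -1))) - 1540 = (-2403 - 24) - 1540 = -2427 - 1540 = -3967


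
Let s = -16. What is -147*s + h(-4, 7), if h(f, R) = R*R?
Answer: 2401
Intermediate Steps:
h(f, R) = R²
-147*s + h(-4, 7) = -147*(-16) + 7² = 2352 + 49 = 2401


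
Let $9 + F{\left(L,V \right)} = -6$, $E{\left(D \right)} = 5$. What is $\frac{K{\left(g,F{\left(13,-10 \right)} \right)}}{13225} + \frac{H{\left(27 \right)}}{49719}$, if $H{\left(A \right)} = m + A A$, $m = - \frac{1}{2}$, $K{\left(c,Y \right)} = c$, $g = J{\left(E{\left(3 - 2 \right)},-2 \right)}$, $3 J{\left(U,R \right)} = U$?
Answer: $\frac{1295637}{87671170} \approx 0.014778$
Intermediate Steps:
$J{\left(U,R \right)} = \frac{U}{3}$
$F{\left(L,V \right)} = -15$ ($F{\left(L,V \right)} = -9 - 6 = -15$)
$g = \frac{5}{3}$ ($g = \frac{1}{3} \cdot 5 = \frac{5}{3} \approx 1.6667$)
$m = - \frac{1}{2}$ ($m = \left(-1\right) \frac{1}{2} = - \frac{1}{2} \approx -0.5$)
$H{\left(A \right)} = - \frac{1}{2} + A^{2}$ ($H{\left(A \right)} = - \frac{1}{2} + A A = - \frac{1}{2} + A^{2}$)
$\frac{K{\left(g,F{\left(13,-10 \right)} \right)}}{13225} + \frac{H{\left(27 \right)}}{49719} = \frac{5}{3 \cdot 13225} + \frac{- \frac{1}{2} + 27^{2}}{49719} = \frac{5}{3} \cdot \frac{1}{13225} + \left(- \frac{1}{2} + 729\right) \frac{1}{49719} = \frac{1}{7935} + \frac{1457}{2} \cdot \frac{1}{49719} = \frac{1}{7935} + \frac{1457}{99438} = \frac{1295637}{87671170}$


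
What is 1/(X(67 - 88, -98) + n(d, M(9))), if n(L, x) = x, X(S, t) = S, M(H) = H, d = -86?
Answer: -1/12 ≈ -0.083333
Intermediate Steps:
1/(X(67 - 88, -98) + n(d, M(9))) = 1/((67 - 88) + 9) = 1/(-21 + 9) = 1/(-12) = -1/12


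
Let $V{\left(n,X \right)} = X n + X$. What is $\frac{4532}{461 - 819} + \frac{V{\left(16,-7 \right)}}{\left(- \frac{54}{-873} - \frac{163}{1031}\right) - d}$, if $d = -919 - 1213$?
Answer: $- \frac{485253456641}{38163748521} \approx -12.715$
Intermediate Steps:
$d = -2132$
$V{\left(n,X \right)} = X + X n$
$\frac{4532}{461 - 819} + \frac{V{\left(16,-7 \right)}}{\left(- \frac{54}{-873} - \frac{163}{1031}\right) - d} = \frac{4532}{461 - 819} + \frac{\left(-7\right) \left(1 + 16\right)}{\left(- \frac{54}{-873} - \frac{163}{1031}\right) - -2132} = \frac{4532}{461 - 819} + \frac{\left(-7\right) 17}{\left(\left(-54\right) \left(- \frac{1}{873}\right) - \frac{163}{1031}\right) + 2132} = \frac{4532}{-358} - \frac{119}{\left(\frac{6}{97} - \frac{163}{1031}\right) + 2132} = 4532 \left(- \frac{1}{358}\right) - \frac{119}{- \frac{9625}{100007} + 2132} = - \frac{2266}{179} - \frac{119}{\frac{213205299}{100007}} = - \frac{2266}{179} - \frac{11900833}{213205299} = - \frac{485253456641}{38163748521}$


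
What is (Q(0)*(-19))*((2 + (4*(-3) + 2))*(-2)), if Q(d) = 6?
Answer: -1824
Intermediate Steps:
(Q(0)*(-19))*((2 + (4*(-3) + 2))*(-2)) = (6*(-19))*((2 + (4*(-3) + 2))*(-2)) = -114*(2 + (-12 + 2))*(-2) = -114*(2 - 10)*(-2) = -(-912)*(-2) = -114*16 = -1824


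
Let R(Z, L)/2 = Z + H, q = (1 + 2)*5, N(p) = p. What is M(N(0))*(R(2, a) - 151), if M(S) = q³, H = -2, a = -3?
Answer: -509625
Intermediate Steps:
q = 15 (q = 3*5 = 15)
M(S) = 3375 (M(S) = 15³ = 3375)
R(Z, L) = -4 + 2*Z (R(Z, L) = 2*(Z - 2) = 2*(-2 + Z) = -4 + 2*Z)
M(N(0))*(R(2, a) - 151) = 3375*((-4 + 2*2) - 151) = 3375*((-4 + 4) - 151) = 3375*(0 - 151) = 3375*(-151) = -509625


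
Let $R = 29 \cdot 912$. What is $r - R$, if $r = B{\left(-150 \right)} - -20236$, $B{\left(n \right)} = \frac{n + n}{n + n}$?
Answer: $-6211$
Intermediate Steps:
$B{\left(n \right)} = 1$ ($B{\left(n \right)} = \frac{2 n}{2 n} = 2 n \frac{1}{2 n} = 1$)
$r = 20237$ ($r = 1 - -20236 = 1 + 20236 = 20237$)
$R = 26448$
$r - R = 20237 - 26448 = -6211$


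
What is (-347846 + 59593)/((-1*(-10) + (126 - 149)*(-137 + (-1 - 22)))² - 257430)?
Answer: -288253/13358670 ≈ -0.021578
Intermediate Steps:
(-347846 + 59593)/((-1*(-10) + (126 - 149)*(-137 + (-1 - 22)))² - 257430) = -288253/((10 - 23*(-137 - 23))² - 257430) = -288253/((10 - 23*(-160))² - 257430) = -288253/((10 + 3680)² - 257430) = -288253/(3690² - 257430) = -288253/(13616100 - 257430) = -288253/13358670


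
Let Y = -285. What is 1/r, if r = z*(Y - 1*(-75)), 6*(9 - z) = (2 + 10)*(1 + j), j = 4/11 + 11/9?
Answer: -33/26530 ≈ -0.0012439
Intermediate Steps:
j = 157/99 (j = 4*(1/11) + 11*(⅑) = 4/11 + 11/9 = 157/99 ≈ 1.5859)
z = 379/99 (z = 9 - (2 + 10)*(1 + 157/99)/6 = 9 - 2*256/99 = 9 - ⅙*1024/33 = 9 - 512/99 = 379/99 ≈ 3.8283)
r = -26530/33 (r = 379*(-285 - 1*(-75))/99 = 379*(-285 + 75)/99 = (379/99)*(-210) = -26530/33 ≈ -803.94)
1/r = 1/(-26530/33) = -33/26530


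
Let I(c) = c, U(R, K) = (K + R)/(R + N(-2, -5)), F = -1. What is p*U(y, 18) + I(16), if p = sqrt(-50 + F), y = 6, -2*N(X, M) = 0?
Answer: 16 + 4*I*sqrt(51) ≈ 16.0 + 28.566*I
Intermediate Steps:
N(X, M) = 0 (N(X, M) = -1/2*0 = 0)
p = I*sqrt(51) (p = sqrt(-50 - 1) = sqrt(-51) = I*sqrt(51) ≈ 7.1414*I)
U(R, K) = (K + R)/R (U(R, K) = (K + R)/(R + 0) = (K + R)/R)
p*U(y, 18) + I(16) = (I*sqrt(51))*((18 + 6)/6) + 16 = (I*sqrt(51))*((1/6)*24) + 16 = (I*sqrt(51))*4 + 16 = 4*I*sqrt(51) + 16 = 16 + 4*I*sqrt(51)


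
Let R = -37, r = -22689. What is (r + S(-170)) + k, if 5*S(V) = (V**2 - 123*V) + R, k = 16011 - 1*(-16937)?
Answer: 101068/5 ≈ 20214.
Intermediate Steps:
k = 32948 (k = 16011 + 16937 = 32948)
S(V) = -37/5 - 123*V/5 + V**2/5 (S(V) = ((V**2 - 123*V) - 37)/5 = (-37 + V**2 - 123*V)/5 = -37/5 - 123*V/5 + V**2/5)
(r + S(-170)) + k = (-22689 + (-37/5 - 123/5*(-170) + (1/5)*(-170)**2)) + 32948 = (-22689 + (-37/5 + 4182 + (1/5)*28900)) + 32948 = (-22689 + (-37/5 + 4182 + 5780)) + 32948 = (-22689 + 49773/5) + 32948 = -63672/5 + 32948 = 101068/5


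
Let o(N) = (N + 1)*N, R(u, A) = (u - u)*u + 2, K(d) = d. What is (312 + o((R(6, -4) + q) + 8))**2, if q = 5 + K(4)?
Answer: 478864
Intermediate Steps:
q = 9 (q = 5 + 4 = 9)
R(u, A) = 2 (R(u, A) = 0*u + 2 = 0 + 2 = 2)
o(N) = N*(1 + N) (o(N) = (1 + N)*N = N*(1 + N))
(312 + o((R(6, -4) + q) + 8))**2 = (312 + ((2 + 9) + 8)*(1 + ((2 + 9) + 8)))**2 = (312 + (11 + 8)*(1 + (11 + 8)))**2 = (312 + 19*(1 + 19))**2 = (312 + 19*20)**2 = (312 + 380)**2 = 692**2 = 478864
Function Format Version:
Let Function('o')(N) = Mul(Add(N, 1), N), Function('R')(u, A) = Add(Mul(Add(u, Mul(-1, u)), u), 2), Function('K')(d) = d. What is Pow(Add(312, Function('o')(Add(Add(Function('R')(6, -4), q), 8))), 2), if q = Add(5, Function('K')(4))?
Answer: 478864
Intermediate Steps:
q = 9 (q = Add(5, 4) = 9)
Function('R')(u, A) = 2 (Function('R')(u, A) = Add(Mul(0, u), 2) = Add(0, 2) = 2)
Function('o')(N) = Mul(N, Add(1, N)) (Function('o')(N) = Mul(Add(1, N), N) = Mul(N, Add(1, N)))
Pow(Add(312, Function('o')(Add(Add(Function('R')(6, -4), q), 8))), 2) = Pow(Add(312, Mul(Add(Add(2, 9), 8), Add(1, Add(Add(2, 9), 8)))), 2) = Pow(Add(312, Mul(Add(11, 8), Add(1, Add(11, 8)))), 2) = Pow(Add(312, Mul(19, Add(1, 19))), 2) = Pow(Add(312, Mul(19, 20)), 2) = Pow(Add(312, 380), 2) = Pow(692, 2) = 478864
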